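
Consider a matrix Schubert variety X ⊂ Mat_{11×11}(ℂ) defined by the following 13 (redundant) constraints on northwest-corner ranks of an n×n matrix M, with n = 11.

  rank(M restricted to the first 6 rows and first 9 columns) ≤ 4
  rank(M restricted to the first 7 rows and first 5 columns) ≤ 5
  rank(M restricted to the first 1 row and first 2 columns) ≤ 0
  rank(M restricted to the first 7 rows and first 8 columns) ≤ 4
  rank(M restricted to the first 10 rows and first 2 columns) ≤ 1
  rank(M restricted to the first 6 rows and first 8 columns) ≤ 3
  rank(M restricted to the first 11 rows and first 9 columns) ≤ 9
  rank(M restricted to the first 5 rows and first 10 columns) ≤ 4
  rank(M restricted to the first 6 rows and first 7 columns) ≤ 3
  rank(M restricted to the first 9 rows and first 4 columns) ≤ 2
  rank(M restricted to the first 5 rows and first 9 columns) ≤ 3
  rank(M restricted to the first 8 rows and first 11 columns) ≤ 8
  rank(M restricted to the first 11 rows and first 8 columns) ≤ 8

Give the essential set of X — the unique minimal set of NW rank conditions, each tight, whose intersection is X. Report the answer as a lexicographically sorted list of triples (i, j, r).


Recovering R(i,j) via the rank-extension bound from the 13 conditions:

  R[1]: 0 | 0 | 1 | 1 | 1 | 1 | 1 | 1 | 1 | 1 | 1
  R[2]: 1 | 1 | 2 | 2 | 2 | 2 | 2 | 2 | 2 | 2 | 2
  R[3]: 1 | 1 | 2 | 2 | 3 | 3 | 3 | 3 | 3 | 3 | 3
  R[4]: 1 | 1 | 2 | 2 | 3 | 3 | 3 | 3 | 3 | 4 | 4
  R[5]: 1 | 1 | 2 | 2 | 3 | 3 | 3 | 3 | 3 | 4 | 5
  R[6]: 1 | 1 | 2 | 2 | 3 | 3 | 3 | 3 | 4 | 5 | 6
  R[7]: 1 | 1 | 2 | 2 | 3 | 4 | 4 | 4 | 5 | 6 | 7
  R[8]: 1 | 1 | 2 | 2 | 3 | 4 | 5 | 5 | 6 | 7 | 8
  R[9]: 1 | 1 | 2 | 2 | 3 | 4 | 5 | 6 | 7 | 8 | 9
  R[10]: 1 | 1 | 2 | 3 | 4 | 5 | 6 | 7 | 8 | 9 | 10
  R[11]: 1 | 2 | 3 | 4 | 5 | 6 | 7 | 8 | 9 | 10 | 11

hence w(1..11) = (3, 1, 5, 10, 11, 9, 6, 7, 8, 4, 2).

|D(w)|=28, |Ess(w)|=5:

[(1, 2, 0), (5, 9, 3), (6, 8, 3), (9, 4, 2), (10, 2, 1)]


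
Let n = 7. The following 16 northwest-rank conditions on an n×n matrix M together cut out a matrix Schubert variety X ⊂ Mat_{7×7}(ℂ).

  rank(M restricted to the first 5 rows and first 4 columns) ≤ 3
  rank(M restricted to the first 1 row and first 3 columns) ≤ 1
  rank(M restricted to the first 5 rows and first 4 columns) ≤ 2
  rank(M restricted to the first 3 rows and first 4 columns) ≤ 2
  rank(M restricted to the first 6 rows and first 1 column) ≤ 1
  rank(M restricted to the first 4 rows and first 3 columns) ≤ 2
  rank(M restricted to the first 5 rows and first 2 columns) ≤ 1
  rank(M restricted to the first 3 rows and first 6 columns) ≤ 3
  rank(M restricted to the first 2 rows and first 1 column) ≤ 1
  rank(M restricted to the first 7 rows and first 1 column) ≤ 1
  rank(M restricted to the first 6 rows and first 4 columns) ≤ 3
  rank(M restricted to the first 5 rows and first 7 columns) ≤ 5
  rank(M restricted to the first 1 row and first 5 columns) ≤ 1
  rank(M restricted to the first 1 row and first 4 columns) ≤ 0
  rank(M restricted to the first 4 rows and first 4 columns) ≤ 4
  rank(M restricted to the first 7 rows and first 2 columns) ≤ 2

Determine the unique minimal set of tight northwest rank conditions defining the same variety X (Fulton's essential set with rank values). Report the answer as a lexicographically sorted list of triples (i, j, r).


The tightest implied rank at each (i,j), from the 16 conditions:

  row 1: 0 | 0 | 0 | 0 | 1 | 1 | 1
  row 2: 1 | 1 | 1 | 1 | 2 | 2 | 2
  row 3: 1 | 1 | 2 | 2 | 3 | 3 | 3
  row 4: 1 | 1 | 2 | 2 | 3 | 4 | 4
  row 5: 1 | 1 | 2 | 2 | 3 | 4 | 5
  row 6: 1 | 2 | 3 | 3 | 4 | 5 | 6
  row 7: 1 | 2 | 3 | 4 | 5 | 6 | 7

the unique w with this rank table is (5, 1, 3, 6, 7, 2, 4).

D(w) has 9 cells with 3 SE-corners; essential set:

[(1, 4, 0), (5, 2, 1), (5, 4, 2)]


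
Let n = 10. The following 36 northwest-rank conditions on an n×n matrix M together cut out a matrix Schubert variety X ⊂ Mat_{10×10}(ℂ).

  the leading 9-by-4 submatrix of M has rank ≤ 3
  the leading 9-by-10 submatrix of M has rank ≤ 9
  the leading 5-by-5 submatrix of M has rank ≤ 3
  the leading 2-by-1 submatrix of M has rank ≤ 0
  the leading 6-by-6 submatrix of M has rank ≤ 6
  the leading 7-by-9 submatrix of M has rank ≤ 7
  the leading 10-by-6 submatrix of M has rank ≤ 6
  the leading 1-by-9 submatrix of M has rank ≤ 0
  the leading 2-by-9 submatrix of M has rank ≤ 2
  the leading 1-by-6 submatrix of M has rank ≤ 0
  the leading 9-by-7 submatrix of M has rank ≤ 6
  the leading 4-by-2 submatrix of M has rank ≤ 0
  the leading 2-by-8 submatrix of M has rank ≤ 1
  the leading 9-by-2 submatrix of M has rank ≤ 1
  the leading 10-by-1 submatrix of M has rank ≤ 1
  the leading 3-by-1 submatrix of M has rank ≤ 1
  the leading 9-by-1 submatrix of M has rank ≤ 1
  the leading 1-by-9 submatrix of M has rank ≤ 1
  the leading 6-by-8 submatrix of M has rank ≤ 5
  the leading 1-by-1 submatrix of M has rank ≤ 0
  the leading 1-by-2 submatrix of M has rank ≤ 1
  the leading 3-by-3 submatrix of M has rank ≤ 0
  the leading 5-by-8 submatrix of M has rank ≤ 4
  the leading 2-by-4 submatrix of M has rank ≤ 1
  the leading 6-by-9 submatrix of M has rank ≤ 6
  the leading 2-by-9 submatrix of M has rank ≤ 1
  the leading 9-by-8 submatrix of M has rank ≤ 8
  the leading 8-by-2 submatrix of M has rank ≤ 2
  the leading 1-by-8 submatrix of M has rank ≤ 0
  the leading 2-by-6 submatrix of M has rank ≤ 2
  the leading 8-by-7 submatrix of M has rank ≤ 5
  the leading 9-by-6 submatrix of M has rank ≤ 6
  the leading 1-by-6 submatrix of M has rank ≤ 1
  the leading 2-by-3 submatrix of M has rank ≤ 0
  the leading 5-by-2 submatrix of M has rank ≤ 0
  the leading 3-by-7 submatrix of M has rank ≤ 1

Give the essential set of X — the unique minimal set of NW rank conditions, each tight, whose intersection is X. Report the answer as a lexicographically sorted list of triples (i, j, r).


Propagating the 36 rank bounds to every northwest block:

  row 1: 0  0  0  0  0  0  0  0  0  1
  row 2: 0  0  0  1  1  1  1  1  1  2
  row 3: 0  0  0  1  1  1  1  2  2  3
  row 4: 0  0  1  2  2  2  2  3  3  4
  row 5: 0  0  1  2  3  3  3  4  4  5
  row 6: 1  1  2  3  4  4  4  5  5  6
  row 7: 1  1  2  3  4  5  5  6  6  7
  row 8: 1  1  2  3  4  5  5  6  7  8
  row 9: 1  1  2  3  4  5  6  7  8  9
  row 10: 1  2  3  4  5  6  7  8  9  10

hence w(1..10) = (10, 4, 8, 3, 5, 1, 6, 9, 7, 2).

ℓ(w)=26; the 6 essential cells (i,j,r):

[(1, 9, 0), (3, 3, 0), (3, 7, 1), (5, 2, 0), (8, 7, 5), (9, 2, 1)]


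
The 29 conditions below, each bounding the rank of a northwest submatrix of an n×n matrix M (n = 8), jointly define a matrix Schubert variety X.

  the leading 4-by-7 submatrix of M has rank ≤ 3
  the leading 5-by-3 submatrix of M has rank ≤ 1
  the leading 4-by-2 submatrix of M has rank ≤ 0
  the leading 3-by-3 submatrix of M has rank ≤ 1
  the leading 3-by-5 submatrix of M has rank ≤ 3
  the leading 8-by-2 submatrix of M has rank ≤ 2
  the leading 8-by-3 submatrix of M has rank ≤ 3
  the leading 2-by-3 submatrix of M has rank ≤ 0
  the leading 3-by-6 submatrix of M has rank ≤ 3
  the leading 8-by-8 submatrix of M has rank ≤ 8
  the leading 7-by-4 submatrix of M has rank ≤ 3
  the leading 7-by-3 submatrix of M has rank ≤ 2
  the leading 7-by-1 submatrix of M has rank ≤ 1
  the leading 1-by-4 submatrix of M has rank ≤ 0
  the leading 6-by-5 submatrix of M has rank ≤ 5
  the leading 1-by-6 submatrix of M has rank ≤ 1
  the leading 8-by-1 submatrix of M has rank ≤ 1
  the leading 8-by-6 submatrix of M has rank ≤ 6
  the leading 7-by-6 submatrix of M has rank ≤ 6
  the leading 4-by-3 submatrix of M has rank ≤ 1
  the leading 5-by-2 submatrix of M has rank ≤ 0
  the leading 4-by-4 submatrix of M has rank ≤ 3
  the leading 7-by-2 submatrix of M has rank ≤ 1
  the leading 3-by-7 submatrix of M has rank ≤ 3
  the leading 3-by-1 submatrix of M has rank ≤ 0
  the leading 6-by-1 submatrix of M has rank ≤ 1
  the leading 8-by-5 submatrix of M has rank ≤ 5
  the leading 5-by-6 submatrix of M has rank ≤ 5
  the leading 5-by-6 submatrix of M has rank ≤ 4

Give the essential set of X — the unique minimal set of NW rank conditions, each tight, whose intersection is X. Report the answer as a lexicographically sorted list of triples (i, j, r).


Propagating the 29 rank bounds to every northwest block:

  R[1]: 0, 0, 0, 0, 1, 1, 1, 1
  R[2]: 0, 0, 0, 1, 2, 2, 2, 2
  R[3]: 0, 0, 1, 2, 3, 3, 3, 3
  R[4]: 0, 0, 1, 2, 3, 3, 3, 4
  R[5]: 0, 0, 1, 2, 3, 4, 4, 5
  R[6]: 1, 1, 2, 3, 4, 5, 5, 6
  R[7]: 1, 1, 2, 3, 4, 5, 6, 7
  R[8]: 1, 2, 3, 4, 5, 6, 7, 8

second differences of R give the permutation w = (5, 4, 3, 8, 6, 1, 7, 2).

|D(w)|=16, |Ess(w)|=5:

[(1, 4, 0), (2, 3, 0), (4, 7, 3), (5, 2, 0), (7, 2, 1)]


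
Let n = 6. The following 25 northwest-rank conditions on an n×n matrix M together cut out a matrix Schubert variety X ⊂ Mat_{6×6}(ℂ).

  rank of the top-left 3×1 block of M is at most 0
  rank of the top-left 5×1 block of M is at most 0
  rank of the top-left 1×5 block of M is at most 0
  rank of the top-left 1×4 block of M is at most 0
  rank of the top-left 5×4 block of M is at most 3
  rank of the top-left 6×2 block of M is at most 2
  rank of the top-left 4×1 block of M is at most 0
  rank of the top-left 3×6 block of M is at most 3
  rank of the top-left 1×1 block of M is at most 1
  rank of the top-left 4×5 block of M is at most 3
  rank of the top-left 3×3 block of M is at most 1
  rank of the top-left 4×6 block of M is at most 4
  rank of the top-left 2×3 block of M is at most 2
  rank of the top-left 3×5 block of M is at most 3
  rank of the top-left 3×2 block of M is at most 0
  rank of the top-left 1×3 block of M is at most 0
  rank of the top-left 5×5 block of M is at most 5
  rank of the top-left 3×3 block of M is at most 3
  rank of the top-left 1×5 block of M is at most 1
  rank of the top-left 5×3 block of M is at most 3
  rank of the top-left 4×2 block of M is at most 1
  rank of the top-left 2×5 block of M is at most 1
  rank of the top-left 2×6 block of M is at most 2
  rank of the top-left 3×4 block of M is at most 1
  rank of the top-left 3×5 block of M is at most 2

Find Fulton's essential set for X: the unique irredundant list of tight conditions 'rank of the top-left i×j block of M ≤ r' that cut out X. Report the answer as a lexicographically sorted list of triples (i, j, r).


Propagating the 25 rank bounds to every northwest block:

  R[1]: 0, 0, 0, 0, 0, 1
  R[2]: 0, 0, 1, 1, 1, 2
  R[3]: 0, 0, 1, 1, 2, 3
  R[4]: 0, 1, 2, 2, 3, 4
  R[5]: 0, 1, 2, 3, 4, 5
  R[6]: 1, 2, 3, 4, 5, 6

second differences of R give the permutation w = (6, 3, 5, 2, 4, 1).

|D(w)|=12, |Ess(w)|=4:

[(1, 5, 0), (3, 2, 0), (3, 4, 1), (5, 1, 0)]


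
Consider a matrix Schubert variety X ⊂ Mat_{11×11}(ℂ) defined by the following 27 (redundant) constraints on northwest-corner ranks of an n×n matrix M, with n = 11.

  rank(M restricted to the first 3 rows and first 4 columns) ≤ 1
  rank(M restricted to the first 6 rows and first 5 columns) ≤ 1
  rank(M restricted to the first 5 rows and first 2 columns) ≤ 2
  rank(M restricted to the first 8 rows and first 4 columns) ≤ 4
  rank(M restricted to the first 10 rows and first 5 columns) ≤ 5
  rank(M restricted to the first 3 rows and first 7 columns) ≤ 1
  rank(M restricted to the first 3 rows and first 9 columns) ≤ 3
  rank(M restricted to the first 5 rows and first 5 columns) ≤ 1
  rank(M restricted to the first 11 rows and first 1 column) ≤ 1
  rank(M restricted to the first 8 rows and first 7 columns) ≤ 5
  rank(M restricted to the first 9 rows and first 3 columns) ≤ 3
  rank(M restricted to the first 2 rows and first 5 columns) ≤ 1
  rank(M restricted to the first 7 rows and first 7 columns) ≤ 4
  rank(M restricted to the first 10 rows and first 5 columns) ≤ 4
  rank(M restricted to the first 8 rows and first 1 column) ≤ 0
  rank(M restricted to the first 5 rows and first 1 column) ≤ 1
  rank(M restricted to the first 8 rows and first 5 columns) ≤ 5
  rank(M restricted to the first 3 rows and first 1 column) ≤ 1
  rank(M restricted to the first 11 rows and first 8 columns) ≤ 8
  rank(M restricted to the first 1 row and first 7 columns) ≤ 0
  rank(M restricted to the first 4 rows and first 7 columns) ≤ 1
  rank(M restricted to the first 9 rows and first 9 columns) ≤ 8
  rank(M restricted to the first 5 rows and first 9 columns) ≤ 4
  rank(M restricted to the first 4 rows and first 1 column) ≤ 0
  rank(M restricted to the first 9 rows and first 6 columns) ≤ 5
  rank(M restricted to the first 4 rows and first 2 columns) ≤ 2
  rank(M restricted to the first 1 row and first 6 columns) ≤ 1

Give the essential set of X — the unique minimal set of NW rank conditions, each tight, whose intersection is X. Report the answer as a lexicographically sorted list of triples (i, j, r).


Rank table r_w(11×11) implied by the 27 constraints:

  0 | 0 | 0 | 0 | 0 | 0 | 0 | 1 | 1 | 1 | 1
  0 | 1 | 1 | 1 | 1 | 1 | 1 | 2 | 2 | 2 | 2
  0 | 1 | 1 | 1 | 1 | 1 | 1 | 2 | 3 | 3 | 3
  0 | 1 | 1 | 1 | 1 | 1 | 1 | 2 | 3 | 4 | 4
  0 | 1 | 1 | 1 | 1 | 2 | 2 | 3 | 4 | 5 | 5
  0 | 1 | 1 | 1 | 1 | 2 | 3 | 4 | 5 | 6 | 6
  0 | 1 | 2 | 2 | 2 | 3 | 4 | 5 | 6 | 7 | 7
  0 | 1 | 2 | 3 | 3 | 4 | 5 | 6 | 7 | 8 | 8
  1 | 2 | 3 | 4 | 4 | 5 | 6 | 7 | 8 | 9 | 9
  1 | 2 | 3 | 4 | 4 | 5 | 6 | 7 | 8 | 9 | 10
  1 | 2 | 3 | 4 | 5 | 6 | 7 | 8 | 9 | 10 | 11

so w = (8, 2, 9, 10, 6, 7, 3, 4, 1, 11, 5).

D(w) has 31 cells with 5 SE-corners; essential set:

[(1, 7, 0), (4, 7, 1), (6, 5, 1), (8, 1, 0), (10, 5, 4)]


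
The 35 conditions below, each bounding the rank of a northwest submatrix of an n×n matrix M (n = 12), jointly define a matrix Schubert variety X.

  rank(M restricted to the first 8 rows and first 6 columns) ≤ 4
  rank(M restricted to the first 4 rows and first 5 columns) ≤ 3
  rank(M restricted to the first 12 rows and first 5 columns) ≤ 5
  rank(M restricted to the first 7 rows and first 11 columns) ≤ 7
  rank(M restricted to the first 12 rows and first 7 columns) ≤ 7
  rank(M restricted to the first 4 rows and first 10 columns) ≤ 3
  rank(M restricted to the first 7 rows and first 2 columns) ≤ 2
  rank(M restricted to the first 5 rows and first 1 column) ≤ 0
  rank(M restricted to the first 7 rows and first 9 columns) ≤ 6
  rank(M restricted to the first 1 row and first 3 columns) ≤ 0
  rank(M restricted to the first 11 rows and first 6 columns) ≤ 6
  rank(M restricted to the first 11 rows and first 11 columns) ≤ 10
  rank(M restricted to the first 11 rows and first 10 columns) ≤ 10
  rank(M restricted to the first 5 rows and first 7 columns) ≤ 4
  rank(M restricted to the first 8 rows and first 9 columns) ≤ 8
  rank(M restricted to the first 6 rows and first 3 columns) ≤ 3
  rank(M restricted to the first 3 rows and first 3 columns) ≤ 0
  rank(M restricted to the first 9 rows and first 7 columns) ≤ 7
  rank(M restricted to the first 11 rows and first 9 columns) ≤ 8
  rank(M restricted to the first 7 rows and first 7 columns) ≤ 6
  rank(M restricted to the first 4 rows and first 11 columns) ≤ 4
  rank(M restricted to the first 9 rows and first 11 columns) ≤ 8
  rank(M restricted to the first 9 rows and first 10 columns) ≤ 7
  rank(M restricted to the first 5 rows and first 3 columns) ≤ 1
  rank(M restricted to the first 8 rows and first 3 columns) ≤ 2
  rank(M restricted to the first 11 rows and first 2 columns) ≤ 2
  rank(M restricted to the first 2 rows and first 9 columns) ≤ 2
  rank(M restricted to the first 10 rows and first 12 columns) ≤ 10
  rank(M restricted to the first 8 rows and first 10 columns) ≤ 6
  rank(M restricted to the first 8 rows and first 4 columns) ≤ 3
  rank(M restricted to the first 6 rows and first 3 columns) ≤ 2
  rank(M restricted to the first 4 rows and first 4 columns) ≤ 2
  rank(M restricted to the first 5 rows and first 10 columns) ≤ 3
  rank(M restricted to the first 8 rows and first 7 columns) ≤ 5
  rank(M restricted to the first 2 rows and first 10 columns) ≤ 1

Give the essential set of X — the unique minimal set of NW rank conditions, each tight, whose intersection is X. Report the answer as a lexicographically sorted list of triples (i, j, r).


Computing R[i][j] = min implied NW-rank bound (n=12, 35 conditions):

  R[1]: 0, 0, 0, 1, 1, 1, 1, 1, 1, 1, 1, 1
  R[2]: 0, 0, 0, 1, 1, 1, 1, 1, 1, 1, 2, 2
  R[3]: 0, 0, 0, 1, 2, 2, 2, 2, 2, 2, 3, 3
  R[4]: 0, 1, 1, 2, 3, 3, 3, 3, 3, 3, 4, 4
  R[5]: 0, 1, 1, 2, 3, 3, 3, 3, 3, 3, 4, 5
  R[6]: 1, 2, 2, 3, 4, 4, 4, 4, 4, 4, 5, 6
  R[7]: 1, 2, 2, 3, 4, 4, 5, 5, 5, 5, 6, 7
  R[8]: 1, 2, 2, 3, 4, 4, 5, 6, 6, 6, 7, 8
  R[9]: 1, 2, 3, 4, 5, 5, 6, 7, 7, 7, 8, 9
  R[10]: 1, 2, 3, 4, 5, 6, 7, 8, 8, 8, 9, 10
  R[11]: 1, 2, 3, 4, 5, 6, 7, 8, 8, 9, 10, 11
  R[12]: 1, 2, 3, 4, 5, 6, 7, 8, 9, 10, 11, 12

so w = (4, 11, 5, 2, 12, 1, 7, 8, 3, 6, 10, 9).

|D(w)|=28, |Ess(w)|=8:

[(2, 10, 1), (3, 3, 0), (5, 1, 0), (5, 3, 1), (5, 10, 3), (8, 3, 2), (8, 6, 4), (11, 9, 8)]


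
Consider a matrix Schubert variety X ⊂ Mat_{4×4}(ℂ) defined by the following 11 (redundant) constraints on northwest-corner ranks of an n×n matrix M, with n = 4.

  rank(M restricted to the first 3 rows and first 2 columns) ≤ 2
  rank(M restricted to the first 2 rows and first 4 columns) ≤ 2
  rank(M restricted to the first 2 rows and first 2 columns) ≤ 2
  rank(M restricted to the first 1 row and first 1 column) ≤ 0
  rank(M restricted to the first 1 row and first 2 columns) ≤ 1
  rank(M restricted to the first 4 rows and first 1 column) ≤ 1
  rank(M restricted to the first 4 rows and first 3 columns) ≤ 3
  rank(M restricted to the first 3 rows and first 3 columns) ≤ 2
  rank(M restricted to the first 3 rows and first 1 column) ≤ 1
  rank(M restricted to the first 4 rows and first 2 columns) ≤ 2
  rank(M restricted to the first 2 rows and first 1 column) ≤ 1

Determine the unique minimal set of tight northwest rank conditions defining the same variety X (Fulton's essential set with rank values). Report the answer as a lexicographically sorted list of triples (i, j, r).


Computing R[i][j] = min implied NW-rank bound (n=4, 11 conditions):

  R[1]: 0  1  1  1
  R[2]: 1  2  2  2
  R[3]: 1  2  2  3
  R[4]: 1  2  3  4

so w = (2, 1, 4, 3).

D(w) has 2 cells with 2 SE-corners; essential set:

[(1, 1, 0), (3, 3, 2)]


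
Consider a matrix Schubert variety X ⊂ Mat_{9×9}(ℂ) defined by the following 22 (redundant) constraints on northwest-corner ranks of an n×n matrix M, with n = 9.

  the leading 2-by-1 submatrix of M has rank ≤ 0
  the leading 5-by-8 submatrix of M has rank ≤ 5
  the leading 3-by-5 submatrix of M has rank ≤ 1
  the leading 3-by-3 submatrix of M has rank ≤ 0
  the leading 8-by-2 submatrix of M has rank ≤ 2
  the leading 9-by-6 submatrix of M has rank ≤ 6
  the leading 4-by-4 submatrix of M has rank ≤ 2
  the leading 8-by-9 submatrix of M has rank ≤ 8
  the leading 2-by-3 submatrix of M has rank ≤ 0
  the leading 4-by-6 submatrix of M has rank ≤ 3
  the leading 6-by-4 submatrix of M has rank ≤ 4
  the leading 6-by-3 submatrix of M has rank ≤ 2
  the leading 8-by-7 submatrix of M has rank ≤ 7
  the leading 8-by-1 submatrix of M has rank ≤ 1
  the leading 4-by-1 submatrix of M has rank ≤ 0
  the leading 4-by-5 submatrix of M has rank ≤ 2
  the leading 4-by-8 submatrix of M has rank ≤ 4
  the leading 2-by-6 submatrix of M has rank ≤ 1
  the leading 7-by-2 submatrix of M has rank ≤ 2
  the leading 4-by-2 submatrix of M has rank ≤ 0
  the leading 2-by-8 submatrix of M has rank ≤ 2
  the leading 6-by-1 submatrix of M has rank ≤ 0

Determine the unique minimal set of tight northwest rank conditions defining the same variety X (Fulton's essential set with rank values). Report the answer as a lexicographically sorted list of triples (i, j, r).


Reconstructing r_w from the 22 given conditions:

  row 1: 0  0  0  1  1  1  1  1  1
  row 2: 0  0  0  1  1  1  2  2  2
  row 3: 0  0  0  1  1  2  3  3  3
  row 4: 0  0  1  2  2  3  4  4  4
  row 5: 0  1  2  3  3  4  5  5  5
  row 6: 0  1  2  3  4  5  6  6  6
  row 7: 1  2  3  4  5  6  7  7  7
  row 8: 1  2  3  4  5  6  7  8  8
  row 9: 1  2  3  4  5  6  7  8  9

the unique w with this rank table is (4, 7, 6, 3, 2, 5, 1, 8, 9).

5 SE-corners of the 16-cell Rothe diagram give Ess(w):

[(2, 6, 1), (3, 3, 0), (3, 5, 1), (4, 2, 0), (6, 1, 0)]


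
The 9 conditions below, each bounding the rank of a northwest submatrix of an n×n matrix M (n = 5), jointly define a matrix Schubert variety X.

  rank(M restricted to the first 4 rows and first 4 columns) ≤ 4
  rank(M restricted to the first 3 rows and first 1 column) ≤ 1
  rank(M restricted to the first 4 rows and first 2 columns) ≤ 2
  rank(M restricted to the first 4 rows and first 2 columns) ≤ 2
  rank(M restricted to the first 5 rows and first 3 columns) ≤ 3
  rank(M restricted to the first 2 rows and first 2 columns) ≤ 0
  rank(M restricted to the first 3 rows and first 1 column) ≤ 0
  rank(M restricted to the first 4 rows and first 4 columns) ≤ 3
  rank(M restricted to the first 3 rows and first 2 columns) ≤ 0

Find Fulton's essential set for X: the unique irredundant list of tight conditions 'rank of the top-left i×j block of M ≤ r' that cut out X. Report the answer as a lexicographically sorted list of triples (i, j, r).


Reconstructing r_w from the 9 given conditions:

  0 | 0 | 1 | 1 | 1
  0 | 0 | 1 | 2 | 2
  0 | 0 | 1 | 2 | 3
  1 | 1 | 2 | 3 | 4
  1 | 2 | 3 | 4 | 5

giving w = (3, 4, 5, 1, 2) via Δ²R.

Fulton essential set (1 of the 6 Rothe cells):

[(3, 2, 0)]


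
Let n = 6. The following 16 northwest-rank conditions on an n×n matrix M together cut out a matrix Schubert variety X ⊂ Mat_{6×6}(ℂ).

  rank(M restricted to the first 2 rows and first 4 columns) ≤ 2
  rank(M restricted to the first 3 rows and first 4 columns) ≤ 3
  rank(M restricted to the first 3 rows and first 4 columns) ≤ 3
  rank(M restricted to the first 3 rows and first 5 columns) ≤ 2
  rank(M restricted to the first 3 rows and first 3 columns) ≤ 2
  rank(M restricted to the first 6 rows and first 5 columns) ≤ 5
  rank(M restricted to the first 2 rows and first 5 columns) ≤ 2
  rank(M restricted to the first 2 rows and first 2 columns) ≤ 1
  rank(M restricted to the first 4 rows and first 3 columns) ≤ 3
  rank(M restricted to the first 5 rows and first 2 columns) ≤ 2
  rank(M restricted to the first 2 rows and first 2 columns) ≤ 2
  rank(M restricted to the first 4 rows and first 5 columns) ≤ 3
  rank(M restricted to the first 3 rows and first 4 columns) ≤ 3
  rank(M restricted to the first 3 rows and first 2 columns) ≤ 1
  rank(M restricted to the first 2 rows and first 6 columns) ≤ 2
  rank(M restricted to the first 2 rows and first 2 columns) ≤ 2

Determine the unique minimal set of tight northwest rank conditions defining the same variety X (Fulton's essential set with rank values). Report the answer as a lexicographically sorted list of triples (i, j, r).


Propagating the 16 rank bounds to every northwest block:

  R[1]: 1 | 1 | 1 | 1 | 1 | 1
  R[2]: 1 | 1 | 2 | 2 | 2 | 2
  R[3]: 1 | 1 | 2 | 2 | 2 | 3
  R[4]: 1 | 2 | 3 | 3 | 3 | 4
  R[5]: 1 | 2 | 3 | 4 | 4 | 5
  R[6]: 1 | 2 | 3 | 4 | 5 | 6

hence w(1..6) = (1, 3, 6, 2, 4, 5).

ℓ(w)=4; the 2 essential cells (i,j,r):

[(3, 2, 1), (3, 5, 2)]


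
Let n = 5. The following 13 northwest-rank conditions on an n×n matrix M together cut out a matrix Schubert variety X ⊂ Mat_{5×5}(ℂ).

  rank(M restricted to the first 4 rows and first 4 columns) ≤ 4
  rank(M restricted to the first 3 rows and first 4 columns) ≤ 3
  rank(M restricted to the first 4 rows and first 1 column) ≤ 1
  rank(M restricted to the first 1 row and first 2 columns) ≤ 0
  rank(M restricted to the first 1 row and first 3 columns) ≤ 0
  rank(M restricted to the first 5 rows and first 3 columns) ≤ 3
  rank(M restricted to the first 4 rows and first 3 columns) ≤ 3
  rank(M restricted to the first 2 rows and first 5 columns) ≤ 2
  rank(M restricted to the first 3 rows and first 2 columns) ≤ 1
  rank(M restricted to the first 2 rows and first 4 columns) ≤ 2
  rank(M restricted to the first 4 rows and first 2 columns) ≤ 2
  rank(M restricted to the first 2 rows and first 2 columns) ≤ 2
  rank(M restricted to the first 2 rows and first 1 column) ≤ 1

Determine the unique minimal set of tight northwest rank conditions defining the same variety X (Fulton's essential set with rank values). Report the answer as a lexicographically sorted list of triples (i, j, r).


Computing R[i][j] = min implied NW-rank bound (n=5, 13 conditions):

  row 1: 0 0 0 1 1
  row 2: 1 1 1 2 2
  row 3: 1 1 2 3 3
  row 4: 1 2 3 4 4
  row 5: 1 2 3 4 5

the unique w with this rank table is (4, 1, 3, 2, 5).

Fulton essential set (2 of the 4 Rothe cells):

[(1, 3, 0), (3, 2, 1)]


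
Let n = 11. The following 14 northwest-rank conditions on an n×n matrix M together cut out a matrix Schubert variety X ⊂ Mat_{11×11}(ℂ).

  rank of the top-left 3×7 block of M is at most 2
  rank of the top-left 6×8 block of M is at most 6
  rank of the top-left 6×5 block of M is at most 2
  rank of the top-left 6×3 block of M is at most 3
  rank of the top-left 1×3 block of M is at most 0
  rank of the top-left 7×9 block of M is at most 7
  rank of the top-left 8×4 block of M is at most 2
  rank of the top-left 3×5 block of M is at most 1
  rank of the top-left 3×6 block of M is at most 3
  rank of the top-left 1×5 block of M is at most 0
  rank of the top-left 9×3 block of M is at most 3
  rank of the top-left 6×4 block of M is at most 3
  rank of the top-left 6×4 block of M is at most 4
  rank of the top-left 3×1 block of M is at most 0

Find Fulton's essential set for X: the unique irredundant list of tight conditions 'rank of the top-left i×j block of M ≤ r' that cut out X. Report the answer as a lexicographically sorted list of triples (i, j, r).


Reconstructing r_w from the 14 given conditions:

  i=1: 0, 0, 0, 0, 0, 1, 1, 1, 1, 1, 1
  i=2: 0, 1, 1, 1, 1, 2, 2, 2, 2, 2, 2
  i=3: 0, 1, 1, 1, 1, 2, 2, 3, 3, 3, 3
  i=4: 1, 2, 2, 2, 2, 3, 3, 4, 4, 4, 4
  i=5: 1, 2, 2, 2, 2, 3, 4, 5, 5, 5, 5
  i=6: 1, 2, 2, 2, 2, 3, 4, 5, 6, 6, 6
  i=7: 1, 2, 2, 2, 3, 4, 5, 6, 7, 7, 7
  i=8: 1, 2, 2, 2, 3, 4, 5, 6, 7, 8, 8
  i=9: 1, 2, 3, 3, 4, 5, 6, 7, 8, 9, 9
  i=10: 1, 2, 3, 4, 5, 6, 7, 8, 9, 10, 10
  i=11: 1, 2, 3, 4, 5, 6, 7, 8, 9, 10, 11

so w = (6, 2, 8, 1, 7, 9, 5, 10, 3, 4, 11).

6 SE-corners of the 21-cell Rothe diagram give Ess(w):

[(1, 5, 0), (3, 1, 0), (3, 5, 1), (3, 7, 2), (6, 5, 2), (8, 4, 2)]


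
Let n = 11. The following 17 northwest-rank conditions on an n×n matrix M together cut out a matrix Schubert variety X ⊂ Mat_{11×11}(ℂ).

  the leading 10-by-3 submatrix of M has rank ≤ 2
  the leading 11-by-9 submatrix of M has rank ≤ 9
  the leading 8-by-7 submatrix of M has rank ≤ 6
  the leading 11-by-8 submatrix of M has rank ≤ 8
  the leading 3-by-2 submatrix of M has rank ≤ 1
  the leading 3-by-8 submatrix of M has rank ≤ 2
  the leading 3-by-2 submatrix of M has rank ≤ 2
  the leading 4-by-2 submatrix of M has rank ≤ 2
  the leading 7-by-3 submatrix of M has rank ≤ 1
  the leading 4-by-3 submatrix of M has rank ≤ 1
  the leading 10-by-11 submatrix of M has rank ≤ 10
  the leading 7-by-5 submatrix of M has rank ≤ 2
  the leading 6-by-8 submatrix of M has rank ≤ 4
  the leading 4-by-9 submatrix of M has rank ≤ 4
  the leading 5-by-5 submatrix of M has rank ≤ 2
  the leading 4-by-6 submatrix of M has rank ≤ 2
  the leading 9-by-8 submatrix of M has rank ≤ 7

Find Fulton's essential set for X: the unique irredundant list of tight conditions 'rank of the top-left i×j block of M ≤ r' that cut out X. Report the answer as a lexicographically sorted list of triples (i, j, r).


Computing R[i][j] = min implied NW-rank bound (n=11, 17 conditions):

  1  1  1  1  1  1  1  1  1  1  1
  1  1  1  2  2  2  2  2  2  2  2
  1  1  1  2  2  2  2  2  3  3  3
  1  1  1  2  2  2  3  3  4  4  4
  1  1  1  2  2  3  4  4  5  5  5
  1  1  1  2  2  3  4  4  5  6  6
  1  1  1  2  2  3  4  5  6  7  7
  1  2  2  3  3  4  5  6  7  8  8
  1  2  2  3  4  5  6  7  8  9  9
  1  2  2  3  4  5  6  7  8  9  10
  1  2  3  4  5  6  7  8  9  10  11

second differences of R give the permutation w = (1, 4, 9, 7, 6, 10, 8, 2, 5, 11, 3).

Fulton essential set (6 of the 24 Rothe cells):

[(3, 8, 2), (4, 6, 2), (6, 8, 4), (7, 3, 1), (7, 5, 2), (10, 3, 2)]


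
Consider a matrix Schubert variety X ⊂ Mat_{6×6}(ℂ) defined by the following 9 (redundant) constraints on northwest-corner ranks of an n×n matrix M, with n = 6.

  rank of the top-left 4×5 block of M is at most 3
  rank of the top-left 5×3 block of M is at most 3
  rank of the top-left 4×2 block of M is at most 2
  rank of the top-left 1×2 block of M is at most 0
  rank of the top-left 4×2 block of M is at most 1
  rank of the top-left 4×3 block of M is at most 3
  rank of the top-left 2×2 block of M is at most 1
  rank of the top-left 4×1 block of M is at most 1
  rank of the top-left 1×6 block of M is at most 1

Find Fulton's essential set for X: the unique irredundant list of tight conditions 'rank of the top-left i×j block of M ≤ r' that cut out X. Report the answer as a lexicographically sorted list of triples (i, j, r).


Computing R[i][j] = min implied NW-rank bound (n=6, 9 conditions):

  0, 0, 1, 1, 1, 1
  1, 1, 2, 2, 2, 2
  1, 1, 2, 3, 3, 3
  1, 1, 2, 3, 3, 4
  1, 2, 3, 4, 4, 5
  1, 2, 3, 4, 5, 6

giving w = (3, 1, 4, 6, 2, 5) via Δ²R.

|D(w)|=5, |Ess(w)|=3:

[(1, 2, 0), (4, 2, 1), (4, 5, 3)]


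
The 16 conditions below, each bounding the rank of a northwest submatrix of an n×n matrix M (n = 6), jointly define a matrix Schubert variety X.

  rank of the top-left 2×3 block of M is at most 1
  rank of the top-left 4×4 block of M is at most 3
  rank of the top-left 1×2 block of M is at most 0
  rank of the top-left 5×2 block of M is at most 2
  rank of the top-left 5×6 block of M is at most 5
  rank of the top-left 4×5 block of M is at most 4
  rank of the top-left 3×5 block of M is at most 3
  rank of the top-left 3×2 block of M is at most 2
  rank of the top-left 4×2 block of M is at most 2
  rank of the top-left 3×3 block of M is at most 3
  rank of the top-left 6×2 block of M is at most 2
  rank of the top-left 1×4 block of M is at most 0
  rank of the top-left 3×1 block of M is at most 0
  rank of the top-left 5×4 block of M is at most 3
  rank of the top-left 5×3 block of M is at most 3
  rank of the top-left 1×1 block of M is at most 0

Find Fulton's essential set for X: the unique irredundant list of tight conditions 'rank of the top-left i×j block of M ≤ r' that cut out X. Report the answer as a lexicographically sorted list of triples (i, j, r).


Reconstructing r_w from the 16 given conditions:

  row 1: 0 | 0 | 0 | 0 | 1 | 1
  row 2: 0 | 1 | 1 | 1 | 2 | 2
  row 3: 0 | 1 | 2 | 2 | 3 | 3
  row 4: 1 | 2 | 3 | 3 | 4 | 4
  row 5: 1 | 2 | 3 | 3 | 4 | 5
  row 6: 1 | 2 | 3 | 4 | 5 | 6

so w = (5, 2, 3, 1, 6, 4).

ℓ(w)=7; the 3 essential cells (i,j,r):

[(1, 4, 0), (3, 1, 0), (5, 4, 3)]


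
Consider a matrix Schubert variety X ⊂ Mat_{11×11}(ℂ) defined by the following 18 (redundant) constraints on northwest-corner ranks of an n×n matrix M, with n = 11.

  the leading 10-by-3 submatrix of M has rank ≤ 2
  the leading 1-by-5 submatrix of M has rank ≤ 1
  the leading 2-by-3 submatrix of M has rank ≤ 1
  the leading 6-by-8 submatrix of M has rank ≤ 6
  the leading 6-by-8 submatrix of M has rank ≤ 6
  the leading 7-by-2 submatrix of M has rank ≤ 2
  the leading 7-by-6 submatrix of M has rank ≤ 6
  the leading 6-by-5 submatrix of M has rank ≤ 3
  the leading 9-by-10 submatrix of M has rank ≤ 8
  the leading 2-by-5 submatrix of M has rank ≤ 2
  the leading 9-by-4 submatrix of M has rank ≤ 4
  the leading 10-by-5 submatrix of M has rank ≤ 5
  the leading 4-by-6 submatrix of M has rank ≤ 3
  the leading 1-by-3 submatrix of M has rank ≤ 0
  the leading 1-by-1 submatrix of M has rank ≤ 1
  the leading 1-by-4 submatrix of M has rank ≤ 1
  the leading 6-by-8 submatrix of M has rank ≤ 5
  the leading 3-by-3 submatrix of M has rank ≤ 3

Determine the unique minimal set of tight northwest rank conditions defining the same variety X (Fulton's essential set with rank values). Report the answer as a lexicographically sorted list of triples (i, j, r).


Reconstructing r_w from the 18 given conditions:

  0, 0, 0, 1, 1, 1, 1, 1, 1, 1, 1
  1, 1, 1, 2, 2, 2, 2, 2, 2, 2, 2
  1, 2, 2, 3, 3, 3, 3, 3, 3, 3, 3
  1, 2, 2, 3, 3, 3, 4, 4, 4, 4, 4
  1, 2, 2, 3, 3, 4, 5, 5, 5, 5, 5
  1, 2, 2, 3, 3, 4, 5, 5, 6, 6, 6
  1, 2, 2, 3, 4, 5, 6, 6, 7, 7, 7
  1, 2, 2, 3, 4, 5, 6, 7, 8, 8, 8
  1, 2, 2, 3, 4, 5, 6, 7, 8, 8, 9
  1, 2, 2, 3, 4, 5, 6, 7, 8, 9, 10
  1, 2, 3, 4, 5, 6, 7, 8, 9, 10, 11

hence w(1..11) = (4, 1, 2, 7, 6, 9, 5, 8, 11, 10, 3).

Rothe diagram D(w) (16 cells), 6 SE-corners (essential conditions):

[(1, 3, 0), (4, 6, 3), (6, 5, 3), (6, 8, 5), (9, 10, 8), (10, 3, 2)]


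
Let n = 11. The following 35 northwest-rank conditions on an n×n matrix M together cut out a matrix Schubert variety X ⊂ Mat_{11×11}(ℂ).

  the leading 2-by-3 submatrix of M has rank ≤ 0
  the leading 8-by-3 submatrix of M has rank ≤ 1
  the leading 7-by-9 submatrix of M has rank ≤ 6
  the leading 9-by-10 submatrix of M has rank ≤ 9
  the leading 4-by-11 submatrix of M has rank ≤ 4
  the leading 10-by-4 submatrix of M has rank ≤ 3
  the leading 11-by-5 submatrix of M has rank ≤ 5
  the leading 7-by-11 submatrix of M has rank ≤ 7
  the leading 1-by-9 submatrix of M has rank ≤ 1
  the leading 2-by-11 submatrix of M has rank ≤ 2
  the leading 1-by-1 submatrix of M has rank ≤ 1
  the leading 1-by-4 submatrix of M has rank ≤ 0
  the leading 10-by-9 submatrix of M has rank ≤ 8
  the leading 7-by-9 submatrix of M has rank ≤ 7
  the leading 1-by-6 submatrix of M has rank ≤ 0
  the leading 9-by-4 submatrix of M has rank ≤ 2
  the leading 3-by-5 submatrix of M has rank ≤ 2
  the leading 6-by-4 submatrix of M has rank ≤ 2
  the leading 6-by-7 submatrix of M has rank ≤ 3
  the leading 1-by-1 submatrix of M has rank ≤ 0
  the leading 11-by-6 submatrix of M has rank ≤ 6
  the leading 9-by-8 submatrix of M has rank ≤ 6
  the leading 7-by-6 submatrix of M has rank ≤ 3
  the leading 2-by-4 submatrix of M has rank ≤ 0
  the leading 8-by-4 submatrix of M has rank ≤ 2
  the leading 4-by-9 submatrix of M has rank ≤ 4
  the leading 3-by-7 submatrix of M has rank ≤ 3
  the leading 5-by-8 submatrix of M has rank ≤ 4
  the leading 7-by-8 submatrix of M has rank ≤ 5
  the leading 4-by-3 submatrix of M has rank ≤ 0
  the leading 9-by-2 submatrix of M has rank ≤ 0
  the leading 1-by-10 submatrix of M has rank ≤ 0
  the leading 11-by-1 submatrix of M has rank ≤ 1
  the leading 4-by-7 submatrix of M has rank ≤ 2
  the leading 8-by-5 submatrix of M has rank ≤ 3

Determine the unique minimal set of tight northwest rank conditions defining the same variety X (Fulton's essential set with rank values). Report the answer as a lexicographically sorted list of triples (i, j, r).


Propagating the 35 rank bounds to every northwest block:

  row 1: 0 | 0 | 0 | 0 | 0 | 0 | 0 | 0 | 0 | 0 | 1
  row 2: 0 | 0 | 0 | 0 | 1 | 1 | 1 | 1 | 1 | 1 | 2
  row 3: 0 | 0 | 0 | 1 | 2 | 2 | 2 | 2 | 2 | 2 | 3
  row 4: 0 | 0 | 0 | 1 | 2 | 2 | 2 | 3 | 3 | 3 | 4
  row 5: 0 | 0 | 1 | 2 | 3 | 3 | 3 | 4 | 4 | 4 | 5
  row 6: 0 | 0 | 1 | 2 | 3 | 3 | 3 | 4 | 5 | 5 | 6
  row 7: 0 | 0 | 1 | 2 | 3 | 3 | 4 | 5 | 6 | 6 | 7
  row 8: 0 | 0 | 1 | 2 | 3 | 4 | 5 | 6 | 7 | 7 | 8
  row 9: 0 | 0 | 1 | 2 | 3 | 4 | 5 | 6 | 7 | 8 | 9
  row 10: 1 | 1 | 2 | 3 | 4 | 5 | 6 | 7 | 8 | 9 | 10
  row 11: 1 | 2 | 3 | 4 | 5 | 6 | 7 | 8 | 9 | 10 | 11

second differences of R give the permutation w = (11, 5, 4, 8, 3, 9, 7, 6, 10, 1, 2).

Rothe diagram D(w) (35 cells), 7 SE-corners (essential conditions):

[(1, 10, 0), (2, 4, 0), (4, 3, 0), (4, 7, 2), (6, 7, 3), (7, 6, 3), (9, 2, 0)]


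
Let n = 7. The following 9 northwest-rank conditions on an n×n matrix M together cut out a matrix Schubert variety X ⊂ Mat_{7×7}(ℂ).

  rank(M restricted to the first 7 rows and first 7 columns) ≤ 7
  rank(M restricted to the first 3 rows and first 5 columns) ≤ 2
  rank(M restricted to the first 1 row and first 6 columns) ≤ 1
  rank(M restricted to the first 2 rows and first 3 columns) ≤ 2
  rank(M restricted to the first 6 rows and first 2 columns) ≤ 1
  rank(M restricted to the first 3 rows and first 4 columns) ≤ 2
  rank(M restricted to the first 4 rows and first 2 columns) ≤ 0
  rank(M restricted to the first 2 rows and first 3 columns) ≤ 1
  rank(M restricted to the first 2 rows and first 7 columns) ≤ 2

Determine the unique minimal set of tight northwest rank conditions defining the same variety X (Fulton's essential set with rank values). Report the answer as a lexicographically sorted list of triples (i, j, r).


Rank table r_w(7×7) implied by the 9 constraints:

  0, 0, 1, 1, 1, 1, 1
  0, 0, 1, 2, 2, 2, 2
  0, 0, 1, 2, 2, 3, 3
  0, 0, 1, 2, 3, 4, 4
  1, 1, 2, 3, 4, 5, 5
  1, 1, 2, 3, 4, 5, 6
  1, 2, 3, 4, 5, 6, 7

reading off 1-entries of Δ²R: w = (3, 4, 6, 5, 1, 7, 2).

Fulton essential set (3 of the 10 Rothe cells):

[(3, 5, 2), (4, 2, 0), (6, 2, 1)]


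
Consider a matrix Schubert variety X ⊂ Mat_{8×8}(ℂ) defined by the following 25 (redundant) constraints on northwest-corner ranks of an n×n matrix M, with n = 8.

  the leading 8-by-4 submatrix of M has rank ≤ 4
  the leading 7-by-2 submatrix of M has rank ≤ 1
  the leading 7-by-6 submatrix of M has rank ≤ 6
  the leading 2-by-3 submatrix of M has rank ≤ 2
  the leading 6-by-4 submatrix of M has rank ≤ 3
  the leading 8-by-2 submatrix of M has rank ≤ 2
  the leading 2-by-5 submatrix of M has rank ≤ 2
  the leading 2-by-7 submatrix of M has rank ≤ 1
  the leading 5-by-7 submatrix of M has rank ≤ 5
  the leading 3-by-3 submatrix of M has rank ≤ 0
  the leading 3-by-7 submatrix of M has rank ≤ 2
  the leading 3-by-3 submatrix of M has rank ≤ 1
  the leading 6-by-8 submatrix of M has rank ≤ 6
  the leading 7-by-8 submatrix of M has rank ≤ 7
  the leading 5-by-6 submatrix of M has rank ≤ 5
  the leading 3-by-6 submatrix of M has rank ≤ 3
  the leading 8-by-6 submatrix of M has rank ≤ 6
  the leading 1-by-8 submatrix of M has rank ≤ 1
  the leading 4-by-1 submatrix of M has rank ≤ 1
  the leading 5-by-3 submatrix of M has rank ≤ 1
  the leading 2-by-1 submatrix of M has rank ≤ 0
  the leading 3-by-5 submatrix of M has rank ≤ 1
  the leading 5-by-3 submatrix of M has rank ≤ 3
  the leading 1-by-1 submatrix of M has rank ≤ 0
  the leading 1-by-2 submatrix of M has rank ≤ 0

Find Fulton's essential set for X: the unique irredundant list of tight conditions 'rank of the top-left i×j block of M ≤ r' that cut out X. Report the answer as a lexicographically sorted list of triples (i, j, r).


Propagating the 25 rank bounds to every northwest block:

  i=1: 0 | 0 | 0 | 1 | 1 | 1 | 1 | 1
  i=2: 0 | 0 | 0 | 1 | 1 | 1 | 1 | 2
  i=3: 0 | 0 | 0 | 1 | 1 | 2 | 2 | 3
  i=4: 1 | 1 | 1 | 2 | 2 | 3 | 3 | 4
  i=5: 1 | 1 | 1 | 2 | 3 | 4 | 4 | 5
  i=6: 1 | 1 | 2 | 3 | 4 | 5 | 5 | 6
  i=7: 1 | 1 | 2 | 3 | 4 | 5 | 6 | 7
  i=8: 1 | 2 | 3 | 4 | 5 | 6 | 7 | 8

giving w = (4, 8, 6, 1, 5, 3, 7, 2) via Δ²R.

Fulton essential set (5 of the 17 Rothe cells):

[(2, 7, 1), (3, 3, 0), (3, 5, 1), (5, 3, 1), (7, 2, 1)]


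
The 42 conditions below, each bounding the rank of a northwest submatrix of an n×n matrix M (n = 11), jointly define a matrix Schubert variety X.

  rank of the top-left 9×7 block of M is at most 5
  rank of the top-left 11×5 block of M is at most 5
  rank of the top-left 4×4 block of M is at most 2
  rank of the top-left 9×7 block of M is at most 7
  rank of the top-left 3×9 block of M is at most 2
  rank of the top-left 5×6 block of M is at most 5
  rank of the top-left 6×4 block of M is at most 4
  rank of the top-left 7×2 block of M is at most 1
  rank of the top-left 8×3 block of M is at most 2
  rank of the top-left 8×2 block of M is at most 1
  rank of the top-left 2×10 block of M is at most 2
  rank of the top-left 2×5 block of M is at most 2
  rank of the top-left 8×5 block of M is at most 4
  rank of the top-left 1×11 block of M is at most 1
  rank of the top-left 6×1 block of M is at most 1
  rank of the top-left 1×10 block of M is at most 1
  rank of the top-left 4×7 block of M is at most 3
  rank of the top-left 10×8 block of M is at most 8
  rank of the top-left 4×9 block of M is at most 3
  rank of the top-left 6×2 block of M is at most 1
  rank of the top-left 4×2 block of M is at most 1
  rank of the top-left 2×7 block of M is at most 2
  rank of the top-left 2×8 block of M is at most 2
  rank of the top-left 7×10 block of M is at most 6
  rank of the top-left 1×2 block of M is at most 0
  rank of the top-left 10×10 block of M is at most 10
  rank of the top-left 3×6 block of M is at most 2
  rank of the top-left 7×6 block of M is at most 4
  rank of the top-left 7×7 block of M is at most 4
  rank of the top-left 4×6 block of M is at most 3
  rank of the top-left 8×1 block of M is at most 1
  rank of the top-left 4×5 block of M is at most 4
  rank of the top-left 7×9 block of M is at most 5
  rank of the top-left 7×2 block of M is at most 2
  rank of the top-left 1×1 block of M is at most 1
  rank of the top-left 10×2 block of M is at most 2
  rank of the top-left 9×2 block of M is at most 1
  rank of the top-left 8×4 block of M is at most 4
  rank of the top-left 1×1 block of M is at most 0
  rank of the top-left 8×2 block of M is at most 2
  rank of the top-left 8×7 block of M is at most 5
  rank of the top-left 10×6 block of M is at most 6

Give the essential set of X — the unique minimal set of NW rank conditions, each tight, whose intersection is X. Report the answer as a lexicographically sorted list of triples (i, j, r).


The tightest implied rank at each (i,j), from the 42 conditions:

  i=1: 0, 0, 1, 1, 1, 1, 1, 1, 1, 1, 1
  i=2: 1, 1, 2, 2, 2, 2, 2, 2, 2, 2, 2
  i=3: 1, 1, 2, 2, 2, 2, 2, 2, 2, 3, 3
  i=4: 1, 1, 2, 2, 3, 3, 3, 3, 3, 4, 4
  i=5: 1, 1, 2, 3, 4, 4, 4, 4, 4, 5, 5
  i=6: 1, 1, 2, 3, 4, 4, 4, 5, 5, 6, 6
  i=7: 1, 1, 2, 3, 4, 4, 4, 5, 5, 6, 7
  i=8: 1, 1, 2, 3, 4, 5, 5, 6, 6, 7, 8
  i=9: 1, 1, 2, 3, 4, 5, 5, 6, 7, 8, 9
  i=10: 1, 2, 3, 4, 5, 6, 6, 7, 8, 9, 10
  i=11: 1, 2, 3, 4, 5, 6, 7, 8, 9, 10, 11

the unique w with this rank table is (3, 1, 10, 5, 4, 8, 11, 6, 9, 2, 7).

Fulton essential set (7 of the 22 Rothe cells):

[(1, 2, 0), (3, 9, 2), (4, 4, 2), (7, 7, 4), (7, 9, 5), (9, 2, 1), (9, 7, 5)]
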